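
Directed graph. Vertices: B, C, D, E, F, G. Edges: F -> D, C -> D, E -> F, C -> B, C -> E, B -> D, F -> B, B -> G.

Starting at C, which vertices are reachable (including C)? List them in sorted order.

Start at C.
Its neighbours: B, D, E.
Then their neighbours: F, G.
Every vertex is now reached.

B, C, D, E, F, G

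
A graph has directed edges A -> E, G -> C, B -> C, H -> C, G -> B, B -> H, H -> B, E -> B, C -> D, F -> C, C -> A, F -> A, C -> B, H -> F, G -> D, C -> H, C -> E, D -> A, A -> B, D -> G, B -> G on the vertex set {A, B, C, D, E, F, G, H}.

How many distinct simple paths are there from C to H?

C→A→B→H
C→A→E→B→H
C→B→H
C→D→A→B→H
C→D→A→E→B→H
C→D→G→B→H
C→E→B→H
C→H

8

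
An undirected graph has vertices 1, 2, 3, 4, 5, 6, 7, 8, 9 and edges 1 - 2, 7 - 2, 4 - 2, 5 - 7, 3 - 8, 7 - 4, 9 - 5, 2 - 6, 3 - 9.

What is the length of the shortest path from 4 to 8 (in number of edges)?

5

Distance 0: 4.
Distance 1: 2, 7.
Distance 2: 1, 5, 6.
Distance 3: 9.
Distance 4: 3.
Distance 5: 8 — contains 8.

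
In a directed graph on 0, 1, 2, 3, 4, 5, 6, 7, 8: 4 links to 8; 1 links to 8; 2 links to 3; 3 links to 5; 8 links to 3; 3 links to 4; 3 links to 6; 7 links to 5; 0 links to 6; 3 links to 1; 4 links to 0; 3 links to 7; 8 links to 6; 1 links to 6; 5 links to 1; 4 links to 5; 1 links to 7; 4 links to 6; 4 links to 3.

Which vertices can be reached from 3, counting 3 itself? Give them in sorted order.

Start at 3.
Its neighbours: 1, 4, 5, 6, 7.
Then their neighbours: 0, 8.
Nothing further is reachable.

0, 1, 3, 4, 5, 6, 7, 8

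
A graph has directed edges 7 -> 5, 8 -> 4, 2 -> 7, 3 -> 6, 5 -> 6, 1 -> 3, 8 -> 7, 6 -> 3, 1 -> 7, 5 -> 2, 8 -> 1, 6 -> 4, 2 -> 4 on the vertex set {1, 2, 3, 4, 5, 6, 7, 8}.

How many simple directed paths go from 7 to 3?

7→5→6→3

1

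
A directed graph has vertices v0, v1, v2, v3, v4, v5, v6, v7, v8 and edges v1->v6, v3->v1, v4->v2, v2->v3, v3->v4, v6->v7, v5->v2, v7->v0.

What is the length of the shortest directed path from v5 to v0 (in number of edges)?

6

Distance 0: v5.
Distance 1: v2.
Distance 2: v3.
Distance 3: v1, v4.
Distance 4: v6.
Distance 5: v7.
Distance 6: v0 — contains v0.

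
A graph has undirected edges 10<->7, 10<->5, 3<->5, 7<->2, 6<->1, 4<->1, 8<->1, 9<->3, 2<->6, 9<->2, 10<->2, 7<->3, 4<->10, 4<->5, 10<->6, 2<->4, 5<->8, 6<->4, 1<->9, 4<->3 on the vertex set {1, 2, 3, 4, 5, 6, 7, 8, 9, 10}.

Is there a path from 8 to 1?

Yes

Explore from 8.
Distance 1: reach 1, 5.
Found 1.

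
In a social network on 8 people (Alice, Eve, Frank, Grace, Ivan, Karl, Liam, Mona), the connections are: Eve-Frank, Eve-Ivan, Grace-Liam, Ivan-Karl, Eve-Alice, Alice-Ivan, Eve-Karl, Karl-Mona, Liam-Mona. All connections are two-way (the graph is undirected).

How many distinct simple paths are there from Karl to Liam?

1

Karl–Mona–Liam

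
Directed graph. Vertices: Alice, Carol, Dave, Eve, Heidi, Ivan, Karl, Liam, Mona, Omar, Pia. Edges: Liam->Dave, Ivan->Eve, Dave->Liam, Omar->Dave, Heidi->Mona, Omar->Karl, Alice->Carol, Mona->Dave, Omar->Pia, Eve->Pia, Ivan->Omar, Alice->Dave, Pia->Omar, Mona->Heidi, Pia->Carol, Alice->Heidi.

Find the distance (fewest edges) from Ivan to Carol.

Distance 0: Ivan.
Distance 1: Eve, Omar.
Distance 2: Dave, Karl, Pia.
Distance 3: Carol, Liam — contains Carol.

3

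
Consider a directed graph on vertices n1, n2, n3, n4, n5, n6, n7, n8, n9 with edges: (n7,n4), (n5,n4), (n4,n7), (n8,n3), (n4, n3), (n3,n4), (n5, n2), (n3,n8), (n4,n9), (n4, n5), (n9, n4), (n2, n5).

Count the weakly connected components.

From n1: component {n1}.
From n2: component {n2, n3, n4, n5, n7, n8, n9}.
From n6: component {n6}.
That's 3 components.

3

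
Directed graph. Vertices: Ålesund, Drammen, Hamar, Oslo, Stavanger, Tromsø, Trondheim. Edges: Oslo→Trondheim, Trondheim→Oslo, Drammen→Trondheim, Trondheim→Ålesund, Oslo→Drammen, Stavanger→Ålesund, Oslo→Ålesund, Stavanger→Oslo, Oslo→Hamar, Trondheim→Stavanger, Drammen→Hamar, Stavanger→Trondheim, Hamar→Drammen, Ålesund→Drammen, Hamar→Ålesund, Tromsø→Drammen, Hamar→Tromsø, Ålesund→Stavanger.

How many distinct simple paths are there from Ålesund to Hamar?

Ålesund→Drammen→Hamar
Ålesund→Drammen→Trondheim→Oslo→Hamar
Ålesund→Drammen→Trondheim→Stavanger→Oslo→Hamar
Ålesund→Stavanger→Oslo→Drammen→Hamar
Ålesund→Stavanger→Oslo→Hamar
Ålesund→Stavanger→Trondheim→Oslo→Drammen→Hamar
Ålesund→Stavanger→Trondheim→Oslo→Hamar

7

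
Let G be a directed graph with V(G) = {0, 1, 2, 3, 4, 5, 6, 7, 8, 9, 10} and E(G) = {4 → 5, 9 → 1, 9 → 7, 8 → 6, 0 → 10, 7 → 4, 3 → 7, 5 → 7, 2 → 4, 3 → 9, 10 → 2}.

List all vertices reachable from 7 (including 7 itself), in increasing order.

4, 5, 7

Start at 7.
Its neighbours: 4.
Then their neighbours: 5.
Nothing further is reachable.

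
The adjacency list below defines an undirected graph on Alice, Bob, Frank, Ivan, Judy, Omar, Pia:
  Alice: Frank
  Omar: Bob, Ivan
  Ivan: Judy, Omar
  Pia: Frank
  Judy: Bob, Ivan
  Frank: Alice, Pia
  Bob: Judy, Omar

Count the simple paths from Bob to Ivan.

Bob–Judy–Ivan
Bob–Omar–Ivan

2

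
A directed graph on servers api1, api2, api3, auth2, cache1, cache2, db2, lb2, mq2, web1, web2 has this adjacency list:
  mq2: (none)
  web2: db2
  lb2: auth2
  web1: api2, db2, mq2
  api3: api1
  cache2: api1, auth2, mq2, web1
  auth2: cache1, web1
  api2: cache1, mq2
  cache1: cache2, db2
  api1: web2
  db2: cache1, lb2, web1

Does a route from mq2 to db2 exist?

No

mq2 has no outgoing edges, so nothing is reachable from it.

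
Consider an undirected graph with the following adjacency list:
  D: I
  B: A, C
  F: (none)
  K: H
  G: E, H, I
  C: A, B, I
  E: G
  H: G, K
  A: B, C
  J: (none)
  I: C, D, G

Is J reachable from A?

No

Explore from A.
Distance 1: reach B, C.
Distance 2: reach I.
Distance 3: reach D, G.
Distance 4: reach E, H.
Distance 5: reach K.
The search is exhausted without reaching J; it lies in a different component.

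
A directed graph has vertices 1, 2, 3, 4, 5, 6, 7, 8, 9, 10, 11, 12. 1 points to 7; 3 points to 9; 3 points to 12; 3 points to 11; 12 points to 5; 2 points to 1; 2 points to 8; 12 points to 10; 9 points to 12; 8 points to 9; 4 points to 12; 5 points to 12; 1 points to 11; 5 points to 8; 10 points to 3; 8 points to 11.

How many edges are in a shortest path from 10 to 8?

4

Distance 0: 10.
Distance 1: 3.
Distance 2: 9, 11, 12.
Distance 3: 5.
Distance 4: 8 — contains 8.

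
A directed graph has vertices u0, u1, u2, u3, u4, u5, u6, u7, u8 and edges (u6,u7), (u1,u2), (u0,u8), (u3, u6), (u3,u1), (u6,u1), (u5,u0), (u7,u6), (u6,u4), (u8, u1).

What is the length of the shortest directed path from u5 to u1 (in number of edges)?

3

Distance 0: u5.
Distance 1: u0.
Distance 2: u8.
Distance 3: u1 — contains u1.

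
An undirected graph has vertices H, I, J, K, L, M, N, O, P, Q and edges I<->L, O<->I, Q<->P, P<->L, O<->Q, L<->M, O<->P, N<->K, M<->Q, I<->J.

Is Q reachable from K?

Explore from K.
Distance 1: reach N.
The search is exhausted without reaching Q; it lies in a different component.

No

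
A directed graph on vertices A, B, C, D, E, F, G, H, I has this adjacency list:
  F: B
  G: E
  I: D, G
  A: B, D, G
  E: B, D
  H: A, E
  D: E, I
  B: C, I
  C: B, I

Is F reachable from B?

Explore from B.
Distance 1: reach C, I.
Distance 2: reach D, G.
Distance 3: reach E.
The search from B is exhausted; no directed path reaches F.

No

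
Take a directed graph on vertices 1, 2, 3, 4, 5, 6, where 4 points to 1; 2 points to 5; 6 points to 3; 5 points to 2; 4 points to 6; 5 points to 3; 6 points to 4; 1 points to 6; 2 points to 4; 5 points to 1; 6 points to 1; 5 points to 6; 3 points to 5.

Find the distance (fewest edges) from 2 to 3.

2

Distance 0: 2.
Distance 1: 4, 5.
Distance 2: 1, 3, 6 — contains 3.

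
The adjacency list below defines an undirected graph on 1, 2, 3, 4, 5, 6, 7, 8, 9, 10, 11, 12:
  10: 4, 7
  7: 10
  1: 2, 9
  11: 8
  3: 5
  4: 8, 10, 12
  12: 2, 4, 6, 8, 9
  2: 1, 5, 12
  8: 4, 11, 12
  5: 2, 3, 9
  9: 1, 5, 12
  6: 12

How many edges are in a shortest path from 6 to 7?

Distance 0: 6.
Distance 1: 12.
Distance 2: 2, 4, 8, 9.
Distance 3: 1, 5, 10, 11.
Distance 4: 3, 7 — contains 7.

4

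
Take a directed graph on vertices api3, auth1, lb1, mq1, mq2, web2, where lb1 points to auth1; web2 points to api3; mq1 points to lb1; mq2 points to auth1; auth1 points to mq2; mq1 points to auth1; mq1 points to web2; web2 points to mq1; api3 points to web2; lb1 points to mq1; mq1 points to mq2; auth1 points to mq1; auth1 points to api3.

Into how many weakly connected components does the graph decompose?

From api3: component {api3, auth1, lb1, mq1, mq2, web2}.
That's 1 component.

1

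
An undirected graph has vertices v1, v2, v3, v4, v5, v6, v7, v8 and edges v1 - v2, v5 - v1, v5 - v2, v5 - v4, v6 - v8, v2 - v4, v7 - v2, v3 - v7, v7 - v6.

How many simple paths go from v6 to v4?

3

v6–v7–v2–v1–v5–v4
v6–v7–v2–v4
v6–v7–v2–v5–v4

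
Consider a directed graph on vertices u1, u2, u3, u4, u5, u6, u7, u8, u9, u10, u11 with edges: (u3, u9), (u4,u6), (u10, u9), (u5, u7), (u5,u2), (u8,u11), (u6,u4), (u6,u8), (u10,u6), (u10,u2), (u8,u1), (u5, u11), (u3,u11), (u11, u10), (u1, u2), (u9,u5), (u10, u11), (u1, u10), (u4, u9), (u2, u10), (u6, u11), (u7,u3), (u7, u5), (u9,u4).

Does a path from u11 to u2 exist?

Yes

Explore from u11.
Distance 1: reach u10.
Distance 2: reach u2, u6, u9.
Found u2.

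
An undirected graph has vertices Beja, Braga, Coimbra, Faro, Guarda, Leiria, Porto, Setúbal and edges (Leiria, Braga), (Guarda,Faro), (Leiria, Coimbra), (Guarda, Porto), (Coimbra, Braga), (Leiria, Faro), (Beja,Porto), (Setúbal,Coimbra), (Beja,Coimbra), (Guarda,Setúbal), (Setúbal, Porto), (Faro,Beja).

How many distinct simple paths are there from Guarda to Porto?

11

Guarda–Faro–Beja–Coimbra–Setúbal–Porto
Guarda–Faro–Beja–Porto
Guarda–Faro–Leiria–Braga–Coimbra–Beja–Porto
Guarda–Faro–Leiria–Braga–Coimbra–Setúbal–Porto
Guarda–Faro–Leiria–Coimbra–Beja–Porto
Guarda–Faro–Leiria–Coimbra–Setúbal–Porto
Guarda–Porto
Guarda–Setúbal–Coimbra–Beja–Porto
Guarda–Setúbal–Coimbra–Braga–Leiria–Faro–Beja–Porto
Guarda–Setúbal–Coimbra–Leiria–Faro–Beja–Porto
Guarda–Setúbal–Porto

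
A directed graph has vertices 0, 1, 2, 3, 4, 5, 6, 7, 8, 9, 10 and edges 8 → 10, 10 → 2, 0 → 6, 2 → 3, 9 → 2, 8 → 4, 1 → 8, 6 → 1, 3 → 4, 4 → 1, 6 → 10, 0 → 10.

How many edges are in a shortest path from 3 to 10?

4

Distance 0: 3.
Distance 1: 4.
Distance 2: 1.
Distance 3: 8.
Distance 4: 10 — contains 10.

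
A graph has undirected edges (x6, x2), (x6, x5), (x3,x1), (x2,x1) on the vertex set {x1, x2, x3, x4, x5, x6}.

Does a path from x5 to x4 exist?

Explore from x5.
Distance 1: reach x6.
Distance 2: reach x2.
Distance 3: reach x1.
Distance 4: reach x3.
The search is exhausted without reaching x4; it lies in a different component.

No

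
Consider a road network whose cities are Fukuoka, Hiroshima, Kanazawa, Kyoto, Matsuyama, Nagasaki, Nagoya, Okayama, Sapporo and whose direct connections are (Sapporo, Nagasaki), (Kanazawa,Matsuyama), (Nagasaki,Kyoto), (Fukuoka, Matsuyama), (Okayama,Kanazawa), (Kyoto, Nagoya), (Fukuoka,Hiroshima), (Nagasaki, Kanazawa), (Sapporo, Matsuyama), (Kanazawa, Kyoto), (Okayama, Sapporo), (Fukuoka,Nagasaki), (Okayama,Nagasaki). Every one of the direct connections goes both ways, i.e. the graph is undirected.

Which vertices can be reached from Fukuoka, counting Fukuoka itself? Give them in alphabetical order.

Fukuoka, Hiroshima, Kanazawa, Kyoto, Matsuyama, Nagasaki, Nagoya, Okayama, Sapporo

Start at Fukuoka.
Its neighbours: Hiroshima, Matsuyama, Nagasaki.
Then their neighbours: Kanazawa, Kyoto, Okayama, Sapporo.
Then next layer: Nagoya.
Every vertex is now reached.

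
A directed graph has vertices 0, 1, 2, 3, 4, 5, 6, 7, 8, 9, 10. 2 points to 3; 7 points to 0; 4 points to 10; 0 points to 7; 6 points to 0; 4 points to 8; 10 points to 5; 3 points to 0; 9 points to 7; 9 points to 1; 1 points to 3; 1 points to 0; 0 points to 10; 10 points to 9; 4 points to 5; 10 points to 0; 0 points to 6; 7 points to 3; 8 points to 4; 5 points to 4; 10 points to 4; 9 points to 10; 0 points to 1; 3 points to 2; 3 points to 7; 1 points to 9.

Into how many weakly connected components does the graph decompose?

1

From 0: component {0, 1, 2, 3, 4, 5, 6, 7, 8, 9, 10}.
That's 1 component.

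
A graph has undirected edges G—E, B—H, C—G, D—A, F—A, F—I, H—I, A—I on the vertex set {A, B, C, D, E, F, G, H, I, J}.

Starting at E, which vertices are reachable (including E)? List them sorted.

Start at E.
Its neighbours: G.
Then their neighbours: C.
Nothing further is reachable.

C, E, G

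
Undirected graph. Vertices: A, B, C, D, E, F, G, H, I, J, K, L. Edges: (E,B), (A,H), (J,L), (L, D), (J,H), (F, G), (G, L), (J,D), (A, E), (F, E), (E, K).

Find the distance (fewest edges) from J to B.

Distance 0: J.
Distance 1: D, H, L.
Distance 2: A, G.
Distance 3: E, F.
Distance 4: B, K — contains B.

4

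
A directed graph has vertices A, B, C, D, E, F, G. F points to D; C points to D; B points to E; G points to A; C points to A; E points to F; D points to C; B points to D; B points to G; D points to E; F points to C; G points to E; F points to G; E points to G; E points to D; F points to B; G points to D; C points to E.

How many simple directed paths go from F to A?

F→B→D→C→A
F→B→D→C→E→G→A
F→B→D→E→G→A
F→B→E→D→C→A
F→B→E→G→A
F→B→E→G→D→C→A
F→B→G→A
F→B→G→D→C→A
... and 10 more.

18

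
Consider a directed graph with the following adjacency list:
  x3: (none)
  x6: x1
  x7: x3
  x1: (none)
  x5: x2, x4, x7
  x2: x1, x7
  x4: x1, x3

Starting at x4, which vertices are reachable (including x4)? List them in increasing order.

x1, x3, x4

Start at x4.
Its neighbours: x1, x3.
Nothing further is reachable.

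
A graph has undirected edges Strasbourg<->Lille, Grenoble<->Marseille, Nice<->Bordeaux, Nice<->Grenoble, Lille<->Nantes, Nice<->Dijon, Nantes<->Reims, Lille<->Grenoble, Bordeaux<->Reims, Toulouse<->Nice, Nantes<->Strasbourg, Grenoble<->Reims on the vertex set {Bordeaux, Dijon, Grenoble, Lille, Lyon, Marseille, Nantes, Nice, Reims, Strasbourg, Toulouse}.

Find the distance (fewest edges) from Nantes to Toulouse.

Distance 0: Nantes.
Distance 1: Lille, Reims, Strasbourg.
Distance 2: Bordeaux, Grenoble.
Distance 3: Marseille, Nice.
Distance 4: Dijon, Toulouse — contains Toulouse.

4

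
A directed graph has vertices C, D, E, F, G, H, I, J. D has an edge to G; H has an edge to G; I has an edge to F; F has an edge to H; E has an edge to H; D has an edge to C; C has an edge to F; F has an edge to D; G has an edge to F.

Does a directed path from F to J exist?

Explore from F.
Distance 1: reach D, H.
Distance 2: reach C, G.
The search from F is exhausted; no directed path reaches J.

No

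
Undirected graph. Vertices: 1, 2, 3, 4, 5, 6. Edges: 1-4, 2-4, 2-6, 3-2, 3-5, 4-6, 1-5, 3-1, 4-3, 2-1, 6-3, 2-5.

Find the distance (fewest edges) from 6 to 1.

2

Distance 0: 6.
Distance 1: 2, 3, 4.
Distance 2: 1, 5 — contains 1.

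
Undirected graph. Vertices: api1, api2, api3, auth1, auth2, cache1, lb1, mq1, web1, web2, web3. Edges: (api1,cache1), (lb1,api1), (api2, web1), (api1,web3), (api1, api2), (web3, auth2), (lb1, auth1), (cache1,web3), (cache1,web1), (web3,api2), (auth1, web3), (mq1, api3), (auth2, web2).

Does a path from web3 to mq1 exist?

Explore from web3.
Distance 1: reach api1, api2, auth1, auth2, cache1.
Distance 2: reach lb1, web1, web2.
The search is exhausted without reaching mq1; it lies in a different component.

No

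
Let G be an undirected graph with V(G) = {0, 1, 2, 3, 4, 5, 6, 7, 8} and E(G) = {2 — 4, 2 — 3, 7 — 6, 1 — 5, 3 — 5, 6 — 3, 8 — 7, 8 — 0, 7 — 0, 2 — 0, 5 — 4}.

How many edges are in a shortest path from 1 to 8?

Distance 0: 1.
Distance 1: 5.
Distance 2: 3, 4.
Distance 3: 2, 6.
Distance 4: 0, 7.
Distance 5: 8 — contains 8.

5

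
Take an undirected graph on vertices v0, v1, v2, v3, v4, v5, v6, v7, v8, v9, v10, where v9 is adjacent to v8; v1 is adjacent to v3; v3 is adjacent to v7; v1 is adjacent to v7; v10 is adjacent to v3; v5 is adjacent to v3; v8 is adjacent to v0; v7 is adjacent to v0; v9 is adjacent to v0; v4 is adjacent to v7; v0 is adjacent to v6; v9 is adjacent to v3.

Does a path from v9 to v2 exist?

Explore from v9.
Distance 1: reach v0, v3, v8.
Distance 2: reach v1, v5, v6, v7, v10.
Distance 3: reach v4.
The search is exhausted without reaching v2; it lies in a different component.

No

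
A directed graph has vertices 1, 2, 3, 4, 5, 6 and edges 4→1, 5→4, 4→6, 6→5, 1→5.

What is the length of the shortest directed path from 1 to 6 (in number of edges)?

3

Distance 0: 1.
Distance 1: 5.
Distance 2: 4.
Distance 3: 6 — contains 6.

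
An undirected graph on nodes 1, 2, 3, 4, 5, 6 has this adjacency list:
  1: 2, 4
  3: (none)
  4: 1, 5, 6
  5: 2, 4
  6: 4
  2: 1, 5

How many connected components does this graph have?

2

From 1: component {1, 2, 4, 5, 6}.
From 3: component {3}.
That's 2 components.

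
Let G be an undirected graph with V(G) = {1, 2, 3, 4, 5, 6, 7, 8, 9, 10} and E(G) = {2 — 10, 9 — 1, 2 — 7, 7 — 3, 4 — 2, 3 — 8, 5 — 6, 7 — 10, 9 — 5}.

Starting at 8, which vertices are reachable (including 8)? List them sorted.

Start at 8.
Its neighbours: 3.
Then their neighbours: 7.
Then next layer: 2, 10.
Then next layer: 4.
Nothing further is reachable.

2, 3, 4, 7, 8, 10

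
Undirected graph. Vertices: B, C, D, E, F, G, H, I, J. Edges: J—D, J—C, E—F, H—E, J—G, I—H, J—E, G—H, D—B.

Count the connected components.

1

From B: component {B, C, D, E, F, G, H, I, J}.
That's 1 component.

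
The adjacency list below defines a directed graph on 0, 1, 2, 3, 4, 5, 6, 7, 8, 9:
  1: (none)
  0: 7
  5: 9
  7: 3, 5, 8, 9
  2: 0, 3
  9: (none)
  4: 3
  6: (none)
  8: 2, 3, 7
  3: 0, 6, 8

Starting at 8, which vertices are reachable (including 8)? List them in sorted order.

Start at 8.
Its neighbours: 2, 3, 7.
Then their neighbours: 0, 5, 6, 9.
Nothing further is reachable.

0, 2, 3, 5, 6, 7, 8, 9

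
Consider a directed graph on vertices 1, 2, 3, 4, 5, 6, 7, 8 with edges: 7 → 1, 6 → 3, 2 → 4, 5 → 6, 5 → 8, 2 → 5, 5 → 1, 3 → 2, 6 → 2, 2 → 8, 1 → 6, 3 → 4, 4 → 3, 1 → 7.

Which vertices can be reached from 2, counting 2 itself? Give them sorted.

Start at 2.
Its neighbours: 4, 5, 8.
Then their neighbours: 1, 3, 6.
Then next layer: 7.
Every vertex is now reached.

1, 2, 3, 4, 5, 6, 7, 8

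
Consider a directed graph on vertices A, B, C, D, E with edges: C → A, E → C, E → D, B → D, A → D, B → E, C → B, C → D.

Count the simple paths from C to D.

C→A→D
C→B→D
C→B→E→D
C→D

4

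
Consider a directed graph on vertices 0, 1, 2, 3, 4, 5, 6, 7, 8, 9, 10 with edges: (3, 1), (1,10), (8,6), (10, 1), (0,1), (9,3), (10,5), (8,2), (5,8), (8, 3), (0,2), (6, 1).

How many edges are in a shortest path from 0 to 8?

Distance 0: 0.
Distance 1: 1, 2.
Distance 2: 10.
Distance 3: 5.
Distance 4: 8 — contains 8.

4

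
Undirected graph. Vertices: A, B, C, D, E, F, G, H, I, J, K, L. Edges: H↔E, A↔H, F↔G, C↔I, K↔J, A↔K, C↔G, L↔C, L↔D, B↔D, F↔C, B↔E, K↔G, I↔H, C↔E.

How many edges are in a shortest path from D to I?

3

Distance 0: D.
Distance 1: B, L.
Distance 2: C, E.
Distance 3: F, G, H, I — contains I.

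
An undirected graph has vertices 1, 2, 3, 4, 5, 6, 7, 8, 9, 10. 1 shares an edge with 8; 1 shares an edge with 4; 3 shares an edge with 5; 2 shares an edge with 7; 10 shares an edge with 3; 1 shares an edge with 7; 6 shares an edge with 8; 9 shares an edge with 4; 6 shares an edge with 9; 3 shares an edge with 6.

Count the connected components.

From 1: component {1, 2, 3, 4, 5, 6, 7, 8, 9, 10}.
That's 1 component.

1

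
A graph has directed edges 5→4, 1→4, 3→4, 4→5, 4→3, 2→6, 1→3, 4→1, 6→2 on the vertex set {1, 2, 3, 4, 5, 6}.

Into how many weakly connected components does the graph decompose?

From 1: component {1, 3, 4, 5}.
From 2: component {2, 6}.
That's 2 components.

2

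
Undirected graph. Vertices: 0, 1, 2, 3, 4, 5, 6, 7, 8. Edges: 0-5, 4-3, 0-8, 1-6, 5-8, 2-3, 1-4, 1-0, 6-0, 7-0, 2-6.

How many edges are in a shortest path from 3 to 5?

4

Distance 0: 3.
Distance 1: 2, 4.
Distance 2: 1, 6.
Distance 3: 0.
Distance 4: 5, 7, 8 — contains 5.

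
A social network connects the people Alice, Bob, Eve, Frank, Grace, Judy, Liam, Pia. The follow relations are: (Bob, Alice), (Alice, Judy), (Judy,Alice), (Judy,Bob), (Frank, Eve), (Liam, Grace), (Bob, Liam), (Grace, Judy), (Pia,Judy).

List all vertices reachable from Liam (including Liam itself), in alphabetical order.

Alice, Bob, Grace, Judy, Liam

Start at Liam.
Its neighbours: Grace.
Then their neighbours: Judy.
Then next layer: Alice, Bob.
Nothing further is reachable.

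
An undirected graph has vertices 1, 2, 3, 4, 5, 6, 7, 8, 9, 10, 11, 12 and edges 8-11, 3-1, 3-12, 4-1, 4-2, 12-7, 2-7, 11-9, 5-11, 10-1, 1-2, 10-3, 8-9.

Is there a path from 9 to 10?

Explore from 9.
Distance 1: reach 8, 11.
Distance 2: reach 5.
The search is exhausted without reaching 10; it lies in a different component.

No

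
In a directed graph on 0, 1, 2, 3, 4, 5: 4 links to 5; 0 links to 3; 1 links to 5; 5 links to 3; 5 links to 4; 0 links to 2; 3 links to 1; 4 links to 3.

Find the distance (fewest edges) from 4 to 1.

Distance 0: 4.
Distance 1: 3, 5.
Distance 2: 1 — contains 1.

2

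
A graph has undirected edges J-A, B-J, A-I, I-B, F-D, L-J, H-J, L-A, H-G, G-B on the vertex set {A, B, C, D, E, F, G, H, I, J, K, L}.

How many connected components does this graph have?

From A: component {A, B, G, H, I, J, L}.
From C: component {C}.
From D: component {D, F}.
From E: component {E}.
From K: component {K}.
That's 5 components.

5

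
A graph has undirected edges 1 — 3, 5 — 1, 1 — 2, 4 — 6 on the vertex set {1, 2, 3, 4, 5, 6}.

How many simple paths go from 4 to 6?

4–6

1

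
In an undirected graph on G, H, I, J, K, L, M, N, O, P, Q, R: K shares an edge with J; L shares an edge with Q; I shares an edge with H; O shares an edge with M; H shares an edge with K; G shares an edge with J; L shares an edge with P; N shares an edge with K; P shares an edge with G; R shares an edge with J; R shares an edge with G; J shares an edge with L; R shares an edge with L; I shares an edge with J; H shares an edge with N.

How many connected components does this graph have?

2

From G: component {G, H, I, J, K, L, N, P, Q, R}.
From M: component {M, O}.
That's 2 components.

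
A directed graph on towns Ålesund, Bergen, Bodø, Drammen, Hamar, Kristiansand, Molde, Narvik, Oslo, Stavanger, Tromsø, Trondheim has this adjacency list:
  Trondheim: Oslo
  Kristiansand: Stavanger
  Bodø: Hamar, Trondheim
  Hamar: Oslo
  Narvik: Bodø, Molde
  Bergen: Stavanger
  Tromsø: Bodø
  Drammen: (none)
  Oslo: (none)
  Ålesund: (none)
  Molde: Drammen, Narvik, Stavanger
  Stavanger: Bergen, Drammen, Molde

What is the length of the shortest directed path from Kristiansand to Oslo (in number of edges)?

6

Distance 0: Kristiansand.
Distance 1: Stavanger.
Distance 2: Bergen, Drammen, Molde.
Distance 3: Narvik.
Distance 4: Bodø.
Distance 5: Hamar, Trondheim.
Distance 6: Oslo — contains Oslo.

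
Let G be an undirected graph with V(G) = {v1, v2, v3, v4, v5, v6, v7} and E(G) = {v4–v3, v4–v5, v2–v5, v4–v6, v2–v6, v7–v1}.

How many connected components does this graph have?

From v1: component {v1, v7}.
From v2: component {v2, v3, v4, v5, v6}.
That's 2 components.

2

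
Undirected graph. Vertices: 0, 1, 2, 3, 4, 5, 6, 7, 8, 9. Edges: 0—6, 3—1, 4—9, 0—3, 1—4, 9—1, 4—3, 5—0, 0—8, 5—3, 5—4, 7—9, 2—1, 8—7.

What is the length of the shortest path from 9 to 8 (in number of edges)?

2

Distance 0: 9.
Distance 1: 1, 4, 7.
Distance 2: 2, 3, 5, 8 — contains 8.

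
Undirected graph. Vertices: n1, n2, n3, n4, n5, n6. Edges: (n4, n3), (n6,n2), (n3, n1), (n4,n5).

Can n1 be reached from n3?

Yes

Explore from n3.
Distance 1: reach n1, n4.
Found n1.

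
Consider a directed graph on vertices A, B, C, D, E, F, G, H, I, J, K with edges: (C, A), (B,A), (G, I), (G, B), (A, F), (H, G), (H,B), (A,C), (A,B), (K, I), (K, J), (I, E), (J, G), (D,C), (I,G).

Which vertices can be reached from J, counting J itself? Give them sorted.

Start at J.
Its neighbours: G.
Then their neighbours: B, I.
Then next layer: A, E.
Then next layer: C, F.
Nothing further is reachable.

A, B, C, E, F, G, I, J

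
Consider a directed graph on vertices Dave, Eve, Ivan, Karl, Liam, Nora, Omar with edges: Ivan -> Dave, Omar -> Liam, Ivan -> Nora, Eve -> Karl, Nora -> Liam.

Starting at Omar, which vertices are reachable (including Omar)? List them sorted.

Start at Omar.
Its neighbours: Liam.
Nothing further is reachable.

Liam, Omar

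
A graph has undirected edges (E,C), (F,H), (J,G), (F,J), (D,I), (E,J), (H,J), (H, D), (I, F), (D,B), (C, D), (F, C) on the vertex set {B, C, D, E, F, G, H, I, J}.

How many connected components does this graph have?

From B: component {B, C, D, E, F, G, H, I, J}.
That's 1 component.

1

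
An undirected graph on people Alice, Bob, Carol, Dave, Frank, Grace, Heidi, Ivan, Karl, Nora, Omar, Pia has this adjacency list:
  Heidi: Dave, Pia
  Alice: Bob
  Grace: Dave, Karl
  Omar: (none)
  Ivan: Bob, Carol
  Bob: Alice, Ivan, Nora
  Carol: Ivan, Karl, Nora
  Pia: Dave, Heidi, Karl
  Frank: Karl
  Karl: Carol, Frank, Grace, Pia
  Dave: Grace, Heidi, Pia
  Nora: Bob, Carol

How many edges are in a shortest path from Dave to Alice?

Distance 0: Dave.
Distance 1: Grace, Heidi, Pia.
Distance 2: Karl.
Distance 3: Carol, Frank.
Distance 4: Ivan, Nora.
Distance 5: Bob.
Distance 6: Alice — contains Alice.

6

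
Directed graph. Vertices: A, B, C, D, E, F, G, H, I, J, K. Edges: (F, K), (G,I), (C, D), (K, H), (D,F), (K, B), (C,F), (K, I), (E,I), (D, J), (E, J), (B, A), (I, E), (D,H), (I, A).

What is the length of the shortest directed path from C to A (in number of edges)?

4

Distance 0: C.
Distance 1: D, F.
Distance 2: H, J, K.
Distance 3: B, I.
Distance 4: A, E — contains A.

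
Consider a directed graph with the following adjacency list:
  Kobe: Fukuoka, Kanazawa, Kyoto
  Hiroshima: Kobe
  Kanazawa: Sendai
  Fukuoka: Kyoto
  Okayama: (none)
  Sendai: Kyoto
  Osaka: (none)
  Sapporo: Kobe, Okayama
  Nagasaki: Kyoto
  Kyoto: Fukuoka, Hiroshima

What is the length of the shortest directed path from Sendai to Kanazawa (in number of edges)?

4

Distance 0: Sendai.
Distance 1: Kyoto.
Distance 2: Fukuoka, Hiroshima.
Distance 3: Kobe.
Distance 4: Kanazawa — contains Kanazawa.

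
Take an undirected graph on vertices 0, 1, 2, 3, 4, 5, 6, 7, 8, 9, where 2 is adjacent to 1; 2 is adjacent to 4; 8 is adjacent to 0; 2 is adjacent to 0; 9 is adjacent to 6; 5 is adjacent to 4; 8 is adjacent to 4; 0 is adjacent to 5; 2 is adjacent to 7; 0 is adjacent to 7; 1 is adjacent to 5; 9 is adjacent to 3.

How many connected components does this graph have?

2

From 0: component {0, 1, 2, 4, 5, 7, 8}.
From 3: component {3, 6, 9}.
That's 2 components.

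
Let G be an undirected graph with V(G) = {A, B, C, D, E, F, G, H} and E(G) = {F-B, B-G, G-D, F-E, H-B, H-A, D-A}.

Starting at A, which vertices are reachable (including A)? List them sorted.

Start at A.
Its neighbours: D, H.
Then their neighbours: B, G.
Then next layer: F.
Then next layer: E.
Nothing further is reachable.

A, B, D, E, F, G, H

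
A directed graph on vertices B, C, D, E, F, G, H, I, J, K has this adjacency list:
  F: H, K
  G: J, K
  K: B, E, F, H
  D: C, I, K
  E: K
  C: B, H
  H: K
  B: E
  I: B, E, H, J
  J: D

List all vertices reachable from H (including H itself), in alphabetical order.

B, E, F, H, K

Start at H.
Its neighbours: K.
Then their neighbours: B, E, F.
Nothing further is reachable.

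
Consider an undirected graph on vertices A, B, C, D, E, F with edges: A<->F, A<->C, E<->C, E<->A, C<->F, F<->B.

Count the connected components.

2

From A: component {A, B, C, E, F}.
From D: component {D}.
That's 2 components.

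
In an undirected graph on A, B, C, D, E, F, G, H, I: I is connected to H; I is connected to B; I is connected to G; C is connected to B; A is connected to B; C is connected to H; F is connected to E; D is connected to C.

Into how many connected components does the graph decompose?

From A: component {A, B, C, D, G, H, I}.
From E: component {E, F}.
That's 2 components.

2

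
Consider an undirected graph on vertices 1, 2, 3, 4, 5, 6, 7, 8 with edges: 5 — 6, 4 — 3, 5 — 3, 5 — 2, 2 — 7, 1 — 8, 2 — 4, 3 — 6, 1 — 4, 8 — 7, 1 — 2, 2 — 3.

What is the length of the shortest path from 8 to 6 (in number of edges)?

4

Distance 0: 8.
Distance 1: 1, 7.
Distance 2: 2, 4.
Distance 3: 3, 5.
Distance 4: 6 — contains 6.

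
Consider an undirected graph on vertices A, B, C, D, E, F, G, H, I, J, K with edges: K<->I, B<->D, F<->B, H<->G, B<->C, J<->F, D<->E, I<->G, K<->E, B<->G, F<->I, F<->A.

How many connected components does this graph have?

From A: component {A, B, C, D, E, F, G, H, I, J, K}.
That's 1 component.

1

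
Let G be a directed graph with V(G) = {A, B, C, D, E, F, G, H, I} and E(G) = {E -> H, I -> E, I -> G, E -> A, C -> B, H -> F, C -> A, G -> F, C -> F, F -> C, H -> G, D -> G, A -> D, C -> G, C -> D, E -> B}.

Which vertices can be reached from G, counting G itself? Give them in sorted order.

Start at G.
Its neighbours: F.
Then their neighbours: C.
Then next layer: A, B, D.
Nothing further is reachable.

A, B, C, D, F, G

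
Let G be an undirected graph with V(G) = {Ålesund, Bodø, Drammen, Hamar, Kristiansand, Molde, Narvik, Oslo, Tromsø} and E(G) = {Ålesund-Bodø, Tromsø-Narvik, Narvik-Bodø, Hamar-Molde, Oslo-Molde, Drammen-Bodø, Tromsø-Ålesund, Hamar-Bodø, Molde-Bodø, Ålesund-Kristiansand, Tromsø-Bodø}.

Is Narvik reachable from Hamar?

Yes

Explore from Hamar.
Distance 1: reach Bodø, Molde.
Distance 2: reach Ålesund, Drammen, Narvik, Oslo, Tromsø.
Found Narvik.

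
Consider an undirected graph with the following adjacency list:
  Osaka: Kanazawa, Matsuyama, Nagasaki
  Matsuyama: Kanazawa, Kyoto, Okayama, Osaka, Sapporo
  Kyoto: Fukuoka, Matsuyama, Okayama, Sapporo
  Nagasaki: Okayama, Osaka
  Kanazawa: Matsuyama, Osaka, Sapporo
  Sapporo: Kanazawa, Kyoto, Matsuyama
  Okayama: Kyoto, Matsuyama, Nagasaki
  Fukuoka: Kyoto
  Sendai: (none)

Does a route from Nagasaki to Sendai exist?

Explore from Nagasaki.
Distance 1: reach Okayama, Osaka.
Distance 2: reach Kanazawa, Kyoto, Matsuyama.
Distance 3: reach Fukuoka, Sapporo.
The search is exhausted without reaching Sendai; it lies in a different component.

No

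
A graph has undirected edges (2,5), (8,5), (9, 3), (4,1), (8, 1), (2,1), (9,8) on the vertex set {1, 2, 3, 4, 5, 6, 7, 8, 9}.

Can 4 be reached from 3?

Yes

Explore from 3.
Distance 1: reach 9.
Distance 2: reach 8.
Distance 3: reach 1, 5.
Distance 4: reach 2, 4.
Found 4.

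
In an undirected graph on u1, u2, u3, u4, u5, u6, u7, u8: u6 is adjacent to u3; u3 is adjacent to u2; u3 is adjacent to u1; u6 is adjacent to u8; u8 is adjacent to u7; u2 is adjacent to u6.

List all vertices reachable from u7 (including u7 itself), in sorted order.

u1, u2, u3, u6, u7, u8

Start at u7.
Its neighbours: u8.
Then their neighbours: u6.
Then next layer: u2, u3.
Then next layer: u1.
Nothing further is reachable.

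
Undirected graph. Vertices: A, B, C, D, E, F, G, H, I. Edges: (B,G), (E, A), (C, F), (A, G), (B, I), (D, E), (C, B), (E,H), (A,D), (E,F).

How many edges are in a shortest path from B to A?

Distance 0: B.
Distance 1: C, G, I.
Distance 2: A, F — contains A.

2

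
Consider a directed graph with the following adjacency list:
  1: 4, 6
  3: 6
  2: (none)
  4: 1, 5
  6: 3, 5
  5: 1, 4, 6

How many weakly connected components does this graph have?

From 1: component {1, 3, 4, 5, 6}.
From 2: component {2}.
That's 2 components.

2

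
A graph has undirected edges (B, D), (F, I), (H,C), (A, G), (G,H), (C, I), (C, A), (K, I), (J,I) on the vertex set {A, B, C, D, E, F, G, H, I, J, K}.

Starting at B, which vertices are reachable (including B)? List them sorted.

B, D

Start at B.
Its neighbours: D.
Nothing further is reachable.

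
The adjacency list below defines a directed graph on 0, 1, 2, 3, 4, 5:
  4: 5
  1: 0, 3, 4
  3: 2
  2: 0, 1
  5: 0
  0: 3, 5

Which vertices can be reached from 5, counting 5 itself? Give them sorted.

Start at 5.
Its neighbours: 0.
Then their neighbours: 3.
Then next layer: 2.
Then next layer: 1.
Then next layer: 4.
Every vertex is now reached.

0, 1, 2, 3, 4, 5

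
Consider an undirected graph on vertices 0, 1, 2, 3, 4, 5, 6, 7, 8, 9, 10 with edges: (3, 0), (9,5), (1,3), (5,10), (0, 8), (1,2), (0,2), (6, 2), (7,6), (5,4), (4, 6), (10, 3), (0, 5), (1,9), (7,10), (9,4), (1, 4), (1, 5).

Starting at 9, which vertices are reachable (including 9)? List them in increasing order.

Start at 9.
Its neighbours: 1, 4, 5.
Then their neighbours: 0, 2, 3, 6, 10.
Then next layer: 7, 8.
Every vertex is now reached.

0, 1, 2, 3, 4, 5, 6, 7, 8, 9, 10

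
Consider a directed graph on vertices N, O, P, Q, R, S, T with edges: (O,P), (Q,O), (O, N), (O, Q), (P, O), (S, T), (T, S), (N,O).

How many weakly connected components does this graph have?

From N: component {N, O, P, Q}.
From R: component {R}.
From S: component {S, T}.
That's 3 components.

3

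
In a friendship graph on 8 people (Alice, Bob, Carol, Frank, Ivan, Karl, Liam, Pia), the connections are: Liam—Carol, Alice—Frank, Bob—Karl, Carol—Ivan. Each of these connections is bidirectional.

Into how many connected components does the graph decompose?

4

From Alice: component {Alice, Frank}.
From Bob: component {Bob, Karl}.
From Carol: component {Carol, Ivan, Liam}.
From Pia: component {Pia}.
That's 4 components.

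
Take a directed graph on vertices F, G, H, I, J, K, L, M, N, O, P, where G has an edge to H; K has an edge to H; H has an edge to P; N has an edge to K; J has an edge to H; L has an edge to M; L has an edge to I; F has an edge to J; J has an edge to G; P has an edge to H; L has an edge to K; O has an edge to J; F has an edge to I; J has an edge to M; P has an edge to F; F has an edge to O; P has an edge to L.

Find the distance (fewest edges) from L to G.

Distance 0: L.
Distance 1: I, K, M.
Distance 2: H.
Distance 3: P.
Distance 4: F.
Distance 5: J, O.
Distance 6: G — contains G.

6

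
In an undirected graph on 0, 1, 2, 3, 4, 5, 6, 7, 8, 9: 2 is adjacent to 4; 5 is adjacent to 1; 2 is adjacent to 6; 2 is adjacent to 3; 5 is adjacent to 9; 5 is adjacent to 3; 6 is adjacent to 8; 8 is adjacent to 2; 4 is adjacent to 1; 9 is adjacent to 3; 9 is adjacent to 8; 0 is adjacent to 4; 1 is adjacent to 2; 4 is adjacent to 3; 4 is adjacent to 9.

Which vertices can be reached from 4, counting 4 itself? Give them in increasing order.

0, 1, 2, 3, 4, 5, 6, 8, 9

Start at 4.
Its neighbours: 0, 1, 2, 3, 9.
Then their neighbours: 5, 6, 8.
Nothing further is reachable.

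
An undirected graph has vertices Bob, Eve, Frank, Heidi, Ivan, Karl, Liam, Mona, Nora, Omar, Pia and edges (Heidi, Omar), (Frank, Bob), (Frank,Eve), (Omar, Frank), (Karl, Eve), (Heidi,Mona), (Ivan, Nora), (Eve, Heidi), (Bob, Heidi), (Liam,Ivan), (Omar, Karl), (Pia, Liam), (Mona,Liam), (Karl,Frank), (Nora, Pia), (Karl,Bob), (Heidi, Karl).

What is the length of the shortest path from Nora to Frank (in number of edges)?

Distance 0: Nora.
Distance 1: Ivan, Pia.
Distance 2: Liam.
Distance 3: Mona.
Distance 4: Heidi.
Distance 5: Bob, Eve, Karl, Omar.
Distance 6: Frank — contains Frank.

6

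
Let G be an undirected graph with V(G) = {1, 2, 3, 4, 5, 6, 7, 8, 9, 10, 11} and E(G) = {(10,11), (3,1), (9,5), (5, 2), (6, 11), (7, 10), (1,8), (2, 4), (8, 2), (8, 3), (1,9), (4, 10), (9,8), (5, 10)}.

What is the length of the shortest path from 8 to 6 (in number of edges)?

Distance 0: 8.
Distance 1: 1, 2, 3, 9.
Distance 2: 4, 5.
Distance 3: 10.
Distance 4: 7, 11.
Distance 5: 6 — contains 6.

5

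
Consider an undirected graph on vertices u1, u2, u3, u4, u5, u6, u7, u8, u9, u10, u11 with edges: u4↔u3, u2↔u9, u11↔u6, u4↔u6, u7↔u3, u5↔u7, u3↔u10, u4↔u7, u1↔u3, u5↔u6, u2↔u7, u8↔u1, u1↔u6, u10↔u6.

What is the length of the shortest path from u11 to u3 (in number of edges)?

3

Distance 0: u11.
Distance 1: u6.
Distance 2: u1, u4, u5, u10.
Distance 3: u3, u7, u8 — contains u3.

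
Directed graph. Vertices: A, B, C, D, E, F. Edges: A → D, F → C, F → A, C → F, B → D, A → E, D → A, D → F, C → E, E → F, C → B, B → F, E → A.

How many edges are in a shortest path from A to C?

Distance 0: A.
Distance 1: D, E.
Distance 2: F.
Distance 3: C — contains C.

3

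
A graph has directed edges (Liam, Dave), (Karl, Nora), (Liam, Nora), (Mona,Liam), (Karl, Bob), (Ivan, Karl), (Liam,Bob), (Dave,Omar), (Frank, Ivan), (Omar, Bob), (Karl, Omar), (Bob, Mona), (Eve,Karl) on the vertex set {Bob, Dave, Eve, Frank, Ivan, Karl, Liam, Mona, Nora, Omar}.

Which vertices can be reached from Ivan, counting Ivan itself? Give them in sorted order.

Bob, Dave, Ivan, Karl, Liam, Mona, Nora, Omar

Start at Ivan.
Its neighbours: Karl.
Then their neighbours: Bob, Nora, Omar.
Then next layer: Mona.
Then next layer: Liam.
Then next layer: Dave.
Nothing further is reachable.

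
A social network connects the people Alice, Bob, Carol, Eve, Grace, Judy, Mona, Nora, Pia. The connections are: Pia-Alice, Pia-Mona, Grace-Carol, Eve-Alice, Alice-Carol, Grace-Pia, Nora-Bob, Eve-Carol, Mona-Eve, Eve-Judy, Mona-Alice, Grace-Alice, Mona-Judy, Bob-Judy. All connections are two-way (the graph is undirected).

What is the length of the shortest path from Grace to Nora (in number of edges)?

5

Distance 0: Grace.
Distance 1: Alice, Carol, Pia.
Distance 2: Eve, Mona.
Distance 3: Judy.
Distance 4: Bob.
Distance 5: Nora — contains Nora.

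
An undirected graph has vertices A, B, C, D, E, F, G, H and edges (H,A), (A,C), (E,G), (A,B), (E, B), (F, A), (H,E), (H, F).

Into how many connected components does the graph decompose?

From A: component {A, B, C, E, F, G, H}.
From D: component {D}.
That's 2 components.

2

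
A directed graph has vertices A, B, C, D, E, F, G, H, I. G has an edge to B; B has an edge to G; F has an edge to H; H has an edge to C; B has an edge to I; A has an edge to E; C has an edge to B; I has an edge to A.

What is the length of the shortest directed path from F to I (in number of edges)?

4

Distance 0: F.
Distance 1: H.
Distance 2: C.
Distance 3: B.
Distance 4: G, I — contains I.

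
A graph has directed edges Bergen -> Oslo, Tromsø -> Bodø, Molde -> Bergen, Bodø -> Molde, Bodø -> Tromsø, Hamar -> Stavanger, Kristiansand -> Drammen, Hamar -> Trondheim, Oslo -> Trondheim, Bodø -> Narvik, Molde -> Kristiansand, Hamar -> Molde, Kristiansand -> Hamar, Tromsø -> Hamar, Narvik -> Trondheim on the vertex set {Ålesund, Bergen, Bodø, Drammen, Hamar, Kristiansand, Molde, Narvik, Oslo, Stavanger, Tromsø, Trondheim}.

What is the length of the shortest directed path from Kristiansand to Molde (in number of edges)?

2

Distance 0: Kristiansand.
Distance 1: Drammen, Hamar.
Distance 2: Molde, Stavanger, Trondheim — contains Molde.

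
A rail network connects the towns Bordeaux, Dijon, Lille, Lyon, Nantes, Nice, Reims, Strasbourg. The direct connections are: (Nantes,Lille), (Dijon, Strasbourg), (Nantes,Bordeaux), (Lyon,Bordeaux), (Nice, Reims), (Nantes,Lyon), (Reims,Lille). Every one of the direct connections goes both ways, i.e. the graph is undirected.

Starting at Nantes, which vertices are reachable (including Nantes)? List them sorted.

Bordeaux, Lille, Lyon, Nantes, Nice, Reims

Start at Nantes.
Its neighbours: Bordeaux, Lille, Lyon.
Then their neighbours: Reims.
Then next layer: Nice.
Nothing further is reachable.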